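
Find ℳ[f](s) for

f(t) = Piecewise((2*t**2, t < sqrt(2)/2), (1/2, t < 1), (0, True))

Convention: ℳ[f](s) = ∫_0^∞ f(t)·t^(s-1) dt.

(sqrt(2)/2)**s*(2**(s/2)*(s + 2) + s - 2)/(2*s*(s + 2))
  Re(s) > -2

invert the power substitution to get 2*t on [0, 1/2); 1/2 on [1/2, 1)
invert the common scale on t to get t on [0, 1); 1/2 on [1, 2)
along the cuts sqrt(2)/2, ℳ[f](s) splits into 2 integrals
on [0, sqrt(2)/2) integrate f = 2*t**2 against the kernel
on [sqrt(2)/2, 1): add ∫ 1/2·t^(s-1) dt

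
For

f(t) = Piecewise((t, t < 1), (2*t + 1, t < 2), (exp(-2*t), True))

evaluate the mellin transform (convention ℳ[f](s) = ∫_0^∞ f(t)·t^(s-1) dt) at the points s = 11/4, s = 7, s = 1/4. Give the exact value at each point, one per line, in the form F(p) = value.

along the cuts 1, 2, ℳ[f](s) splits into 3 integrals
on [0, 1): add ∫ t·t^(s-1) dt
between 1 and 2 the integrand is (2*t + 1)·t^(s-1)
on [2, ∞): add ∫ exp(-2*t)·t^(s-1) dt

F(11/4) = -104/165 + 2**(1/4)*uppergamma(11/4, 4)/8 + 944*2**(3/4)/165
F(7) = 2185*exp(-4)/8 + 4593/56
F(1/4) = -24/5 + 2**(3/4)*uppergamma(1/4, 4)/2 + 36*2**(1/4)/5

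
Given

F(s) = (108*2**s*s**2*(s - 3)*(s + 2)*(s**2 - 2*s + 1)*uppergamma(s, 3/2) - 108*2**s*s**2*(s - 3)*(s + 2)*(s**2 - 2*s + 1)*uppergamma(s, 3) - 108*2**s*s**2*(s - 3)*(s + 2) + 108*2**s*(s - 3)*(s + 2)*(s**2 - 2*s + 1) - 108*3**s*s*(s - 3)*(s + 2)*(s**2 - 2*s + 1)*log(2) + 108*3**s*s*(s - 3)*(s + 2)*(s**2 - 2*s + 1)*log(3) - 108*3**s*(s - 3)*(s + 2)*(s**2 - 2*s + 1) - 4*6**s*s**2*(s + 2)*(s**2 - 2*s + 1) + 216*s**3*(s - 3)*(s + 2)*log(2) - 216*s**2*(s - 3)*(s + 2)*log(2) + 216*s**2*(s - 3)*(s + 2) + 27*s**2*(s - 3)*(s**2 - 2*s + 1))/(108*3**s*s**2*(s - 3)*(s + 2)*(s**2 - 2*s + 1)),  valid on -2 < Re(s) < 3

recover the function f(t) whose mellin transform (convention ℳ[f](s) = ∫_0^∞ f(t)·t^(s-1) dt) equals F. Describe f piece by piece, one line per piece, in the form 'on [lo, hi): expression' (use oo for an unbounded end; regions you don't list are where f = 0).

on [0, 1/3): 9*t**2/4
on [1/3, 2/3): 2*log(3*t/2)/(3*t)
on [2/3, 1): log(3*t/2)
on [1, 2): exp(-3*t/2)
on [2, oo): 8/(27*t**3)

remove the common scale on t first: t**2 on [0, 1/2); log(t)/t on [1/2, 1); log(t) on [1, 3/2); …
summing 5 kernel integrals split by 1/3, 2/3, 1, 2 yields ℳ[f](s)
for t in [0, 1/3): the term is ∫ 9*t**2/4·t^(s-1)
on [1/3, 2/3) integrate f = 2*log(3*t/2)/(3*t) against the kernel
on [2/3, 1) integrate f = log(3*t/2) against the kernel
segment 1 to 2 holds exp(-3*t/2); add its integral
on [2, ∞): add ∫ 8/(27*t**3)·t^(s-1) dt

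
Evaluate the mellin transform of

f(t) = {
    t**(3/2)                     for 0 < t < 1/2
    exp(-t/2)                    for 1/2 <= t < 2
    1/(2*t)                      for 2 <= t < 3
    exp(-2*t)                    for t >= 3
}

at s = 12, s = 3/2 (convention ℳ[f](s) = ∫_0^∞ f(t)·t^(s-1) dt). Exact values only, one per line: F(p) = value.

F(12) = -444436938752*exp(-1) + sqrt(2)/221184 + 175099/22 + 61640757*exp(-6)/16 + 214975636319885*exp(-1/4)/1024
F(3/2) = -sqrt(2) - 2*sqrt(2)*exp(-1) - sqrt(2)*sqrt(pi)*erfc(1) + sqrt(2)*sqrt(pi)*erfc(sqrt(6))/8 + sqrt(3)*exp(-6)/2 + 1/24 + sqrt(2)*exp(-1/4) + sqrt(2)*sqrt(pi)*erfc(1/2) + sqrt(3)

summing 4 kernel integrals split by 1/2, 2, 3 yields ℳ[f](s)
over [0, 1/2), the kernel integral of t**(3/2) enters the sum
the [1/2, 2) slice contributes ∫ exp(-t/2)·t^(s-1) dt
∫ 1/(2*t)·t^(s-1) over [2, 3)
segment 3 to ∞ holds exp(-2*t); add its integral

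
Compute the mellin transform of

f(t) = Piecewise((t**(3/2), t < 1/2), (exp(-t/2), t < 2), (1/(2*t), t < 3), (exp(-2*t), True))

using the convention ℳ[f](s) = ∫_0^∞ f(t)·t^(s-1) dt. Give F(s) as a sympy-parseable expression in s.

(12*24**s*(s - 1)*(2*s + 3)*uppergamma(s, 1/4) - 12*24**s*(s - 1)*(2*s + 3)*uppergamma(s, 1) - 3*24**s*(2*s + 3) + 2*36**s*(2*s + 3) + 12*6**s*(s - 1)*(2*s + 3)*uppergamma(s, 6) + 6*sqrt(2)*6**s*(s - 1))/(12*12**s*(s - 1)*(2*s + 3))
  Re(s) > -3/2

treat the 4 regions marked off by 1/2, 2, 3 separately and sum
[0, 1/2) adds the kernel integral of t**(3/2)
over [1/2, 2), the kernel integral of exp(-t/2) enters the sum
segment [2, 3) carries 1/(2*t); integrate it
piece [3, ∞): integrate exp(-2*t) against the kernel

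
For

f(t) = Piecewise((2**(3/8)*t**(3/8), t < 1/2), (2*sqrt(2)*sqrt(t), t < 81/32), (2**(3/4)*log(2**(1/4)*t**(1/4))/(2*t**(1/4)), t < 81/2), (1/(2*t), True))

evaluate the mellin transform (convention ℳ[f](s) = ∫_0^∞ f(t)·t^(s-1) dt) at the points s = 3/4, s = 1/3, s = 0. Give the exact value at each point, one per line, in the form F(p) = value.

F(3/4) = 2**(1/4)*(405*log(2) + 542 + 1215*log(3))/180
F(1/3) = -647*12**(1/3)/36 - 42*2**(2/3)/85 + log(2**(6*6**(1/3))*3**(-6*6**(1/3) + 6*12**(1/3))) + 441*6**(1/3)/20
F(0) = -8*log(2)/3 + 4*log(3)/3 + 730/81

remove the common scale on t first: t**(3/8) on [0, 1); 2*sqrt(t) on [1, 81/16); log(t**(1/4))/t**(1/4) on [81/16, 81); …
strip the power substitution: t**(3/4) on [0, 1); 2*t on [1, 9/4); log(sqrt(t))/sqrt(t) on [9/4, 9); …
strip the power substitution: t**(3/2) on [0, 1); 2*t**2 on [1, 3/2); log(t)/t on [3/2, 3); …
the 4 pieces separated at 1/2, 81/32, 81/2 each add one integral
between 0 and 1/2 the integrand is 2**(3/8)*t**(3/8)·t^(s-1)
over [1/2, 81/32), the kernel integral of 2*sqrt(2)*sqrt(t) enters the sum
[81/32, 81/2) adds the kernel integral of 2**(3/4)*log(2**(1/4)*t**(1/4))/(2*t**(1/4))
[81/2, ∞) adds the kernel integral of 1/(2*t)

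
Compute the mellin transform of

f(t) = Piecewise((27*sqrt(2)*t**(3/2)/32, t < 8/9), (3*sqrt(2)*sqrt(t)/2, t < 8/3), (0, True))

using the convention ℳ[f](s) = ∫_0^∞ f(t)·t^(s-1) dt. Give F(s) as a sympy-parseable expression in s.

(8/9)**s*(2*3**(s + 1/2)*(4*s + 6) - 4*s - 10)/((2*s + 1)*(2*s + 3))
  Re(s) > -3/2

the common scale on t comes off first: 3*sqrt(3)*t**(3/2)/8 on [0, 4/3); sqrt(3)*sqrt(t) on [4/3, 4)
remove the common scale on t first: 3*sqrt(6)*t**(3/2)/4 on [0, 2/3); sqrt(6)*sqrt(t) on [2/3, 2)
strip the common scale on t: t**(3/2) on [0, 1); 2*sqrt(t) on [1, 3)
integrate the 2 segments split at 8/9, then add the results
on [0, 8/9) integrate f = 27*sqrt(2)*t**(3/2)/32 against the kernel
on [8/9, 8/3): add ∫ 3*sqrt(2)*sqrt(t)/2·t^(s-1) dt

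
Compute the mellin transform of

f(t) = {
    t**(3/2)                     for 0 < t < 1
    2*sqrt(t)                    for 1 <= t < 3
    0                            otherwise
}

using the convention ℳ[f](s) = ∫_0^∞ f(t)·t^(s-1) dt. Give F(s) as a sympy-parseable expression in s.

breakpoints 1: one integral from each of the 2 segments
∫ over [0, 1) of t**(3/2)·t^(s-1) joins the sum
∫ over [1, 3) of 2*sqrt(t)·t^(s-1) joins the sum

(4*sqrt(3)*3**s*(2*s + 3) - 4*s - 10)/((2*s + 1)*(2*s + 3))
  Re(s) > -3/2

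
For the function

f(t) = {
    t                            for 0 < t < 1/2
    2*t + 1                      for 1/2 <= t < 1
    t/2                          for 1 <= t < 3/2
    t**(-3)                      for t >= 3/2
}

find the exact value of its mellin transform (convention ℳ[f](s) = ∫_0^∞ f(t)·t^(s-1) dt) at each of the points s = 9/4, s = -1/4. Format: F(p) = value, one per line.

F(9/4) = 2**(3/4)*(-70 + 424*2**(1/4) + 659*3**(1/4))/936
F(-1/4) = 2**(1/4)*(-1053*2**(3/4) + 383*3**(3/4) + 3510)/1053

the 4 pieces separated at 1/2, 1, 3/2 each add one integral
[0, 1/2) adds the kernel integral of t
[1/2, 1) adds the kernel integral of (2*t + 1)
piece [1, 3/2): integrate t/2 against the kernel
over [3/2, ∞), the kernel integral of t**(-3) enters the sum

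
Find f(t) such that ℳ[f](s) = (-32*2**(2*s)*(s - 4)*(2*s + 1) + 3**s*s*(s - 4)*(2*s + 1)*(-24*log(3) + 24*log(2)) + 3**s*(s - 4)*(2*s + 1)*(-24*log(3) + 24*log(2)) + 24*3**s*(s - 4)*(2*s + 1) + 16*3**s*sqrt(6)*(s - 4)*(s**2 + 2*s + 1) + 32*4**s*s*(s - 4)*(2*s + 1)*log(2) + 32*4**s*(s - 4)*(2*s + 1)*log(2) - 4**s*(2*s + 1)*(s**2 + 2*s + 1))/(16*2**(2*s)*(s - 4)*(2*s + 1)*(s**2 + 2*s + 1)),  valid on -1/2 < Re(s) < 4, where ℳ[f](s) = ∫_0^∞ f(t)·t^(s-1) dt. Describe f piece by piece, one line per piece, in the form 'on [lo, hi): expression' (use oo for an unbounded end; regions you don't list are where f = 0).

the common scale on t comes off first: sqrt(t) on [0, 3/2); t*log(t) on [3/2, 2); t**(-4) on [2, ∞)
integrate the 3 segments split at 3/4, 1, then add the results
on [0, 3/4): add ∫ sqrt(2)*sqrt(t)·t^(s-1) dt
for t in [3/4, 1): the term is ∫ 2*t*log(2*t)·t^(s-1)
for t in [1, ∞): the term is ∫ 1/(16*t**4)·t^(s-1)

on [0, 3/4): sqrt(2)*sqrt(t)
on [3/4, 1): 2*t*log(2*t)
on [1, oo): 1/(16*t**4)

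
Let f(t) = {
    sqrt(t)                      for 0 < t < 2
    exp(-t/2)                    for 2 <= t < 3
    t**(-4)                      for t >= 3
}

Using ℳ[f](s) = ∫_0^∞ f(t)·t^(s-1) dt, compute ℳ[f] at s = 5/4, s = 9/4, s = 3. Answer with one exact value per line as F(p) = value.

cuts at 2, 3: linearity sums the 3 kernel integrals
over [0, 2), the kernel integral of sqrt(t) enters the sum
piece [2, 3): integrate exp(-t/2) against the kernel
∫ over [3, ∞) of t**(-4)·t^(s-1) joins the sum

F(5/4) = -2*2**(1/4)*uppergamma(5/4, 3/2) + 4*3**(1/4)/297 + 2*2**(1/4)*uppergamma(5/4, 1) + 8*2**(3/4)/7
F(9/4) = -4*2**(1/4)*uppergamma(9/4, 3/2) + 4*3**(1/4)/63 + 16*2**(3/4)/11 + 4*2**(1/4)*uppergamma(9/4, 1)
F(3) = -58*exp(-3/2) + 1/3 + 16*sqrt(2)/7 + 40*exp(-1)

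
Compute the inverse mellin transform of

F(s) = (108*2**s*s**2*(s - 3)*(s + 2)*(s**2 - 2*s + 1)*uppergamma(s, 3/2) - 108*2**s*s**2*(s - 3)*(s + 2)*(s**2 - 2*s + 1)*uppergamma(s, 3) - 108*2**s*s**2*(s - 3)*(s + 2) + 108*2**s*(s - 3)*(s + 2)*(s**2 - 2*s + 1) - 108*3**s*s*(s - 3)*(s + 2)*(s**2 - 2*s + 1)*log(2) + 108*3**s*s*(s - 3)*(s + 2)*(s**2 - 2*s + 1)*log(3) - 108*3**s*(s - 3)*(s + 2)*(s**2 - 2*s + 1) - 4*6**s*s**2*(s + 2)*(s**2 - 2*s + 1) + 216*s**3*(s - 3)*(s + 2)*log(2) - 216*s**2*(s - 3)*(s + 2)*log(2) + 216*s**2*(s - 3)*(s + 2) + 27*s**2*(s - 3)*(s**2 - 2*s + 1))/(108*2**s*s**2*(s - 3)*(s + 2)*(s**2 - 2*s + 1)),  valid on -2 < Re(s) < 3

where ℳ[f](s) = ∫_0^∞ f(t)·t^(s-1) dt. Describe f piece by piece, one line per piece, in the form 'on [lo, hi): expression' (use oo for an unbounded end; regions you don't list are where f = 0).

on [0, 1/2): t**2
on [1/2, 1): log(t)/t
on [1, 3/2): log(t)
on [3/2, 3): exp(-t)
on [3, oo): t**(-3)

summing 5 kernel integrals split by 1/2, 1, 3/2, 3 yields ℳ[f](s)
between 0 and 1/2 the integrand is t**2·t^(s-1)
for t in [1/2, 1): the term is ∫ log(t)/t·t^(s-1)
∫ log(t)·t^(s-1) over [1, 3/2)
the [3/2, 3) slice contributes ∫ exp(-t)·t^(s-1) dt
segment 3 to ∞ holds t**(-3); add its integral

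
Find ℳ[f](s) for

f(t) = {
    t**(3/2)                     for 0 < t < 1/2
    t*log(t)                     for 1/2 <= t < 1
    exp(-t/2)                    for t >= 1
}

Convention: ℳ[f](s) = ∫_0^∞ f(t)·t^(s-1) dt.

split f at 1/2, 1: ℳ[f](s) collects 3 kernel integrals
segment 0 to 1/2 holds t**(3/2); add its integral
on [1/2, 1) integrate f = t*log(t) against the kernel
[1, ∞) adds the kernel integral of exp(-t/2)

(2*2**(2*s)*(2*s + 3)*(s**2 + 2*s + 1)*uppergamma(s, 1/2) - 2*2**s*(2*s + 3) + s*(2*s + 3)*log(2) + 2*s + (2*s + 3)*log(2) + sqrt(2)*(s**2 + 2*s + 1) + 3)/(2*2**s*(2*s + 3)*(s**2 + 2*s + 1))
  Re(s) > -3/2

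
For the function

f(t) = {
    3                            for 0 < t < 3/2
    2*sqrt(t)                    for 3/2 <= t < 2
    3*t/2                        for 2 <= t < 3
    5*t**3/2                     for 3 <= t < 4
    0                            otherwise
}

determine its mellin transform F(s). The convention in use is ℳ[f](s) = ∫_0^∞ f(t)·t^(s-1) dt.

(2**s*s*(320*2**(2*s)*(s + 1)*(2*s + 1) - 6*2**s*(s + 3)*(2*s + 1) - 4*2**(1/2 - s)*3**(s + 1/2)*(s + 1)*(s + 3) + 8*2**(s + 1/2)*(s + 1)*(s + 3) - 135*3**s*(s + 1)*(2*s + 1) + 9*3**s*(s + 3)*(2*s + 1)) + 6*3**s*(s + 1)*(s + 3)*(2*s + 1))/(2*2**s*s*(s + 1)*(s + 3)*(2*s + 1))
  Re(s) > 0

f breaks at 3/2, 2, 3 into 4 integrals to sum
[0, 3/2) adds the kernel integral of 3
for t in [3/2, 2): the term is ∫ 2*sqrt(t)·t^(s-1)
for t in [2, 3): the term is ∫ 3*t/2·t^(s-1)
over [3, 4), the kernel integral of 5*t**3/2 enters the sum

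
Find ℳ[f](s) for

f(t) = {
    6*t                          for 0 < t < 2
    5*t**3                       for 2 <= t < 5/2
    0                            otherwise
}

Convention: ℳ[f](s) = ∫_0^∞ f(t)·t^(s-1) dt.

(-320*2**s*(s + 1) + 96*2**s*(s + 3) + 625*5**s*(s + 1)/2**s)/(8*(s + 1)*(s + 3))
  Re(s) > -1

breakpoints 2: one integral from each of the 2 segments
∫ over [0, 2) of 6*t·t^(s-1) joins the sum
on [2, 5/2): add ∫ 5*t**3·t^(s-1) dt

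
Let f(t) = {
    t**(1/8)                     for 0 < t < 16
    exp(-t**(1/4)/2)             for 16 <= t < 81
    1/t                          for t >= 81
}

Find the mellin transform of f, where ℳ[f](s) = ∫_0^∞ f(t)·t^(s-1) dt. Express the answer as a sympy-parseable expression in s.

(324*2**(4*s)*(s - 1)*(8*s + 1)*uppergamma(4*s, 1) - 324*2**(4*s)*(s - 1)*(8*s + 1)*uppergamma(4*s, 3/2) + 648*2**(4*s + 1/2)*(s - 1) - 81**s*(8*s + 1))/(81*(s - 1)*(8*s + 1))
  -1/8 < Re(s) < 1

strip the power substitution: t**(1/4) on [0, 4); exp(-sqrt(t)/2) on [4, 9); t**(-2) on [9, ∞)
undo the power substitution: sqrt(t) on [0, 2); exp(-t/2) on [2, 3); t**(-4) on [3, ∞)
split f at 16, 81: ℳ[f](s) collects 3 kernel integrals
between 0 and 16 the integrand is t**(1/8)·t^(s-1)
∫ over [16, 81) of exp(-t**(1/4)/2)·t^(s-1) joins the sum
segment [81, ∞) carries 1/t; integrate it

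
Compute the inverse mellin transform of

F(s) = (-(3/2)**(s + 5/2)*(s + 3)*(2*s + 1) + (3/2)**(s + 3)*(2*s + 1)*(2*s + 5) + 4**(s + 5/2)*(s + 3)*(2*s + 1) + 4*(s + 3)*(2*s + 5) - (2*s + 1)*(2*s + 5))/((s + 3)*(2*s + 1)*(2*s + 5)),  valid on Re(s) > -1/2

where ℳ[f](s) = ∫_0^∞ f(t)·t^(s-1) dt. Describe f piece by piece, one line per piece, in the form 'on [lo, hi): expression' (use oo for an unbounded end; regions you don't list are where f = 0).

on [0, 1): 2*sqrt(t)
on [1, 3/2): t**3
on [3/2, 4): t**(5/2)/2

cuts at 1, 3/2: linearity sums the 3 kernel integrals
∫ over [0, 1) of 2*sqrt(t)·t^(s-1) joins the sum
∫ t**3·t^(s-1) over [1, 3/2)
∫ t**(5/2)/2·t^(s-1) over [3/2, 4)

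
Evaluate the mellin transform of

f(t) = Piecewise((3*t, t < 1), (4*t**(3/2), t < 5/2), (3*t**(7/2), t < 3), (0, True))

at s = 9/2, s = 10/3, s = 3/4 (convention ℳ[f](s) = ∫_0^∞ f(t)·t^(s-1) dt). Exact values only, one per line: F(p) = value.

F(9/2) = 46200639/22528
F(10/3) = -2848125*2**(1/6)*5**(5/6)/76096 - 51/377 + 13122*3**(5/6)/41
F(3/4) = -10075*2**(3/4)*5**(1/4)/1224 - 4/63 + 972*3**(1/4)/17

summing 3 kernel integrals split by 1, 5/2 yields ℳ[f](s)
∫ over [0, 1) of 3*t·t^(s-1) joins the sum
between 1 and 5/2 the integrand is 4*t**(3/2)·t^(s-1)
for t in [5/2, 3): the term is ∫ 3*t**(7/2)·t^(s-1)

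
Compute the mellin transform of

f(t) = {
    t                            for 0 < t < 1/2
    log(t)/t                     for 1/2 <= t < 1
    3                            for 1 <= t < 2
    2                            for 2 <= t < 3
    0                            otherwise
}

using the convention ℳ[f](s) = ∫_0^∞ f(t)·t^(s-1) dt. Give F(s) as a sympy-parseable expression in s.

(2*2**(2*s)*(s + 1)*(s**2 - 2*s + 1) - 2*2**s*s*(s + 1) - 6*2**s*(s + 1)*(s**2 - 2*s + 1) + 4*6**s*(s + 1)*(s**2 - 2*s + 1) + 4*s**2*(s + 1)*log(2) - 4*s*(s + 1)*log(2) + 4*s*(s + 1) + s*(s**2 - 2*s + 1))/(2*2**s*s*(s + 1)*(s**2 - 2*s + 1))
  Re(s) > -1

treat the 4 regions marked off by 1/2, 1, 2 separately and sum
for t in [0, 1/2): the term is ∫ t·t^(s-1)
segment 1/2 to 1 holds log(t)/t; add its integral
the [1, 2) slice contributes ∫ 3·t^(s-1) dt
between 2 and 3 the integrand is 2·t^(s-1)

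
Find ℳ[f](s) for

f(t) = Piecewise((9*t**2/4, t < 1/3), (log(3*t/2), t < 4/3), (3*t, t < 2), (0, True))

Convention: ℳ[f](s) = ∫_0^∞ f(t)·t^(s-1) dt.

undo the common scale on t: t**2 on [0, 1/2); log(t) on [1/2, 2); 2*t on [2, 3)
summing 3 kernel integrals split by 1/3, 4/3 yields ℳ[f](s)
on [0, 1/3): add ∫ 9*t**2/4·t^(s-1) dt
∫ over [1/3, 4/3) of log(3*t/2)·t^(s-1) joins the sum
∫ over [4/3, 2) of 3*t·t^(s-1) joins the sum

(-16*2**(2*s)*s**2*(s + 2) + 4*2**(2*s)*s*(s + 1)*(s + 2)*log(2) - 4*2**(2*s)*(s + 1)*(s + 2) + 24*6**s*s**2*(s + 2) + s**2*(s + 1) + 4*s*(s + 1)*(s + 2)*log(2) + 4*(s + 1)*(s + 2))/(4*3**s*s**2*(s + 1)*(s + 2))
  Re(s) > -2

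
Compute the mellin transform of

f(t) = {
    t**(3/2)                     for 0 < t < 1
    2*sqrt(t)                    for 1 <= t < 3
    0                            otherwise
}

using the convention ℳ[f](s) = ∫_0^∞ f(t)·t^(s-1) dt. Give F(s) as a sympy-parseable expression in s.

(4*sqrt(3)*3**s*(2*s + 3) - 4*s - 10)/((2*s + 1)*(2*s + 3))
  Re(s) > -3/2

linearity at 1 turns ℳ[f](s) into 2 summed integrals
∫ t**(3/2)·t^(s-1) over [0, 1)
piece [1, 3): integrate 2*sqrt(t) against the kernel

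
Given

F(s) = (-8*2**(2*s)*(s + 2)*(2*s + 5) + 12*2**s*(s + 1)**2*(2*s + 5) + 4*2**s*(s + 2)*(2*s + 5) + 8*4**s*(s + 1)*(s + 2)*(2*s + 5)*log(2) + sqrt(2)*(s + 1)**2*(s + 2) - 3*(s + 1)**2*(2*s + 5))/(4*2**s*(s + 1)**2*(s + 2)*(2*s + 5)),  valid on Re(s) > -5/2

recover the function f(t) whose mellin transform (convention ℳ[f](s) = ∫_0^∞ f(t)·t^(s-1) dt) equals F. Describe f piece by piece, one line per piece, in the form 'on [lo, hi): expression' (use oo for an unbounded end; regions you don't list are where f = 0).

reversing the shared t-power: t**(3/2) on [0, 1/2); 3*t on [1/2, 1); log(t) on [1, 2)
slice at 1/2, 1, transform all 3 pieces, and sum them
piece [0, 1/2): integrate t**(5/2) against the kernel
for t in [1/2, 1): the term is ∫ 3*t**2·t^(s-1)
the [1, 2) slice contributes ∫ t*log(t)·t^(s-1) dt

on [0, 1/2): t**(5/2)
on [1/2, 1): 3*t**2
on [1, 2): t*log(t)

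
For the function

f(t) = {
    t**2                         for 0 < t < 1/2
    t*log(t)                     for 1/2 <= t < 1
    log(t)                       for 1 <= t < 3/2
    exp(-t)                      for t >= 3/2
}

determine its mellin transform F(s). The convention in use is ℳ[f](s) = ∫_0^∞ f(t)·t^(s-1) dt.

(4*2**s*s**2*(s + 2)*(s**2 + 2*s + 1)*uppergamma(s, 3/2) - 4*2**s*s**2*(s + 2) + 4*2**s*(s + 2)*(s**2 + 2*s + 1) + 3**s*s*(s + 2)*(-4*log(2) + 4*log(3))*(s**2 + 2*s + 1) - 4*3**s*(s + 2)*(s**2 + 2*s + 1) + s**3*(s + 2)*log(4) + s**2*(s + 2)*log(4) + 2*s**2*(s + 2) + s**2*(s**2 + 2*s + 1))/(4*2**s*s**2*(s + 2)*(s**2 + 2*s + 1))
  Re(s) > -2

breakpoints 1/2, 1, 3/2: one integral from each of the 4 segments
over [0, 1/2), the kernel integral of t**2 enters the sum
piece [1/2, 1): integrate t*log(t) against the kernel
between 1 and 3/2 the integrand is log(t)·t^(s-1)
on [3/2, ∞) integrate f = exp(-t) against the kernel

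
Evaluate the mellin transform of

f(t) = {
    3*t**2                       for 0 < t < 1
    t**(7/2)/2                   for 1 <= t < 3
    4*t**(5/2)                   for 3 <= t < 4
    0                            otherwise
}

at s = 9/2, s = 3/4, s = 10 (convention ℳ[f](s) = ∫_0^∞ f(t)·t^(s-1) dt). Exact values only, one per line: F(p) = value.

F(9/2) = 775596/91
F(3/4) = -5238*3**(1/4)/221 + 182/187 + 1024*sqrt(2)/13
F(10) = 28991029823/2700 - 2775303*sqrt(3)/25

along the cuts 1, 3, ℳ[f](s) splits into 3 integrals
segment 0 to 1 holds 3*t**2; add its integral
on [1, 3): add ∫ t**(7/2)/2·t^(s-1) dt
the [3, 4) slice contributes ∫ 4*t**(5/2)·t^(s-1) dt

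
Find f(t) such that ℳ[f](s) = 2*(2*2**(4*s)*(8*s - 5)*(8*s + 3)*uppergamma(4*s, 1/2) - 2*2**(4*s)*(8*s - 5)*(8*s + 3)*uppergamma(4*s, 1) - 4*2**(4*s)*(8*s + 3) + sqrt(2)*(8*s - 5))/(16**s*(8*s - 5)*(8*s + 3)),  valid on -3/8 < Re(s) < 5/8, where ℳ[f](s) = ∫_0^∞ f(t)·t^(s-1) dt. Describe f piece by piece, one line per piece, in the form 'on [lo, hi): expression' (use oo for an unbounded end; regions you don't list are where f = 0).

reversing the power substitution: t**(3/4) on [0, 1/4); exp(-sqrt(t)) on [1/4, 1); t**(-5/4) on [1, ∞)
the power substitution comes off first: t**(3/2) on [0, 1/2); exp(-t) on [1/2, 1); t**(-5/2) on [1, ∞)
along the cuts 1/16, 1, ℳ[f](s) splits into 3 integrals
for t in [0, 1/16): the term is ∫ t**(3/8)·t^(s-1)
∫ exp(-t**(1/4))·t^(s-1) over [1/16, 1)
∫ t**(-5/8)·t^(s-1) over [1, ∞)

on [0, 1/16): t**(3/8)
on [1/16, 1): exp(-t**(1/4))
on [1, oo): t**(-5/8)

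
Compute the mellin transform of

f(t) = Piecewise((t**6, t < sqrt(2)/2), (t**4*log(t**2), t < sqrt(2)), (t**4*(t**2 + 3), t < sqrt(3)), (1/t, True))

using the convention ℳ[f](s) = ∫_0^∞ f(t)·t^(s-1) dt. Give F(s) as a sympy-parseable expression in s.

(480*2**s*(1 - s)*(s + 4)**2 + 96*2**s*(s - 1)*(s + 4)*(s + 6)*log(2) - 576*2**s*(s - 1)*(s + 4) - 192*2**s*(s - 1)*(s + 6) + 1296*6**(s/2)*(s - 1)*(s + 4)**2 + 1296*6**(s/2)*(s - 1)*(s + 4) - 8*sqrt(3)*6**(s/2)*(s + 4)**2*(s + 6) + 3*(s - 1)*(s + 4)**2 + 6*(s - 1)*(s + 4)*(s + 6)*log(2) + 12*(s - 1)*(s + 6))/(24*2**(s/2)*(s - 1)*(s + 4)**2*(s + 6))
  -6 < Re(s) < 1

back out the power substitution: t**3 on [0, 1/2); t**2*log(t) on [1/2, 2); t**2*(t + 3) on [2, 3); …
peel off the shared t-power: t on [0, 1/2); log(t) on [1/2, 2); t + 3 on [2, 3); …
cuts at sqrt(2)/2, sqrt(2), sqrt(3): linearity sums the 4 kernel integrals
the [0, sqrt(2)/2) slice contributes ∫ t**6·t^(s-1) dt
between sqrt(2)/2 and sqrt(2) the integrand is t**4*log(t**2)·t^(s-1)
over [sqrt(2), sqrt(3)), the kernel integral of t**4*(t**2 + 3) enters the sum
segment [sqrt(3), ∞) carries 1/t; integrate it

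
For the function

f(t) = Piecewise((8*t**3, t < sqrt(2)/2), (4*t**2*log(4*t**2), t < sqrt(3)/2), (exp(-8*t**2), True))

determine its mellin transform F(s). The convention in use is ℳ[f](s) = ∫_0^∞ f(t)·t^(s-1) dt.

the common scale on t comes off first: t**3 on [0, sqrt(2)); t**2*log(t**2) on [sqrt(2), sqrt(3)); exp(-2*t**2) on [sqrt(3), ∞)
the power substitution comes off first: t**(3/2) on [0, 2); t*log(t) on [2, 3); exp(-2*t) on [3, ∞)
split f at sqrt(2)/2, sqrt(3)/2: ℳ[f](s) collects 3 kernel integrals
over [0, sqrt(2)/2), the kernel integral of 8*t**3 enters the sum
∫ over [sqrt(2)/2, sqrt(3)/2) of 4*t**2*log(4*t**2)·t^(s-1) joins the sum
for t in [sqrt(3)/2, ∞): the term is ∫ exp(-8*t**2)·t^(s-1)

(-12**(s/2)*s*(s + 3)*log(2) - 2*12**(s/2)*(s + 3)*log(2) + 2*12**(s/2)*(s + 3) + 4*12**(s/2)*sqrt(2)*(s**2/4 + s + 1) + 3*18**(s/2)*s*(s + 3)*log(3)/2 - 3*18**(s/2)*(s + 3) + 3*18**(s/2)*(s + 3)*log(3) + 3**(s/2)*(s + 3)*(s**2/4 + s + 1)*uppergamma(s/2, 6))/(2*2**s*6**(s/2)*(s + 3)*(s**2/4 + s + 1))
  Re(s) > -3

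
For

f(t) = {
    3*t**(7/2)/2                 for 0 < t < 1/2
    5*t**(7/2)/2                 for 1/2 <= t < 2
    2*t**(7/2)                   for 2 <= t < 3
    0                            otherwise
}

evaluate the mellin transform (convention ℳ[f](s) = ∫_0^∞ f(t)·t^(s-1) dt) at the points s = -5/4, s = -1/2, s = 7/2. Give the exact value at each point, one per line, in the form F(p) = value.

integrate the 3 segments split at 1/2, 2, then add the results
on [0, 1/2) integrate f = 3*t**(7/2)/2 against the kernel
piece [1/2, 2): integrate 5*t**(7/2)/2 against the kernel
segment [2, 3) carries 2*t**(7/2); integrate it

F(-5/4) = -2**(3/4)/18 + 8*2**(1/4)/9 + 8*3**(1/4)
F(-1/2) = 463/24
F(7/2) = 568063/896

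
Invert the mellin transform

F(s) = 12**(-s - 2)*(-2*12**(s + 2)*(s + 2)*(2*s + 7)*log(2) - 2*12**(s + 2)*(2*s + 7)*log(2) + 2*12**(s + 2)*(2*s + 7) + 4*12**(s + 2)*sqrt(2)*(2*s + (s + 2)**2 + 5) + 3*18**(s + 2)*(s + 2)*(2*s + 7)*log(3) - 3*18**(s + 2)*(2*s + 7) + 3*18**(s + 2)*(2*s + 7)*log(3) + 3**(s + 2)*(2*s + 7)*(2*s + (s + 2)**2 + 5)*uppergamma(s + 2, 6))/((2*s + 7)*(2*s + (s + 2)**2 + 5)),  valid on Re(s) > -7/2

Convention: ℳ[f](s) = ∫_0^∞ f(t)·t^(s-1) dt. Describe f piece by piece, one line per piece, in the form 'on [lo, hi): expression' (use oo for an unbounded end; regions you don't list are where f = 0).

on [0, 1): 2*sqrt(2)*t**(7/2)
on [1, 3/2): 2*t**3*log(2*t)
on [3/2, oo): t**2*exp(-4*t)

back out the shared t-power: 2*sqrt(2)*t**(3/2) on [0, 1); 2*t*log(2*t) on [1, 3/2); exp(-4*t) on [3/2, ∞)
the common scale on t comes off first: t**(3/2) on [0, 2); t*log(t) on [2, 3); exp(-2*t) on [3, ∞)
summing 3 kernel integrals split by 1, 3/2 yields ℳ[f](s)
over [0, 1), the kernel integral of 2*sqrt(2)*t**(7/2) enters the sum
piece [1, 3/2): integrate 2*t**3*log(2*t) against the kernel
∫ t**2*exp(-4*t)·t^(s-1) over [3/2, ∞)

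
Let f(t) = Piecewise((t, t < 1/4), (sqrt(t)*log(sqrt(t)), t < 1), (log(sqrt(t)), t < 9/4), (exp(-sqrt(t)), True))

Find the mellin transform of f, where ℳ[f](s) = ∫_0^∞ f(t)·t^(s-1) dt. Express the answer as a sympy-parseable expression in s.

(8*2**(2*s)*s**2*(s + 1)*(4*s**2 + 4*s + 1)*uppergamma(2*s, 3/2) - 8*2**(2*s)*s**2*(s + 1) + 2*2**(2*s)*(s + 1)*(4*s**2 + 4*s + 1) + 9**s*s*(s + 1)*(-4*log(2) + 4*log(3))*(4*s**2 + 4*s + 1) - 2*9**s*(s + 1)*(4*s**2 + 4*s + 1) + 8*s**3*(s + 1)*log(2) + 4*s**2*(s + 1)*log(2) + 4*s**2*(s + 1) + s**2*(4*s**2 + 4*s + 1))/(4*2**(2*s)*s**2*(s + 1)*(4*s**2 + 4*s + 1))
  Re(s) > -1

the power substitution comes off first: t**2 on [0, 1/2); t*log(t) on [1/2, 1); log(t) on [1, 3/2); …
breakpoints 1/4, 1, 9/4: one integral from each of the 4 segments
between 0 and 1/4 the integrand is t·t^(s-1)
[1/4, 1) adds the kernel integral of sqrt(t)*log(sqrt(t))
segment [1, 9/4) carries log(sqrt(t)); integrate it
for t in [9/4, ∞): the term is ∫ exp(-sqrt(t))·t^(s-1)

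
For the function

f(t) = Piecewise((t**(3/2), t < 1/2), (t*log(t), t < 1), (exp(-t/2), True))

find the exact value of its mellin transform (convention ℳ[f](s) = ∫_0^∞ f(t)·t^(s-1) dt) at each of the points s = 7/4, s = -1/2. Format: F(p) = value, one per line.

F(7/4) = 2**(1/4)*(-416*2**(3/4) + 104 + 121*sqrt(2) + 286*log(2) + 12584*sqrt(2)*uppergamma(7/4, 1/2))/6292
F(-1/2) = -7/2 - sqrt(2)*sqrt(pi)*erfc(sqrt(2)/2) + sqrt(2)*log(2) + 2*exp(-1/2) + 2*sqrt(2)

split f at 1/2, 1: ℳ[f](s) collects 3 kernel integrals
over [0, 1/2), the kernel integral of t**(3/2) enters the sum
for t in [1/2, 1): the term is ∫ t*log(t)·t^(s-1)
on [1, ∞) integrate f = exp(-t/2) against the kernel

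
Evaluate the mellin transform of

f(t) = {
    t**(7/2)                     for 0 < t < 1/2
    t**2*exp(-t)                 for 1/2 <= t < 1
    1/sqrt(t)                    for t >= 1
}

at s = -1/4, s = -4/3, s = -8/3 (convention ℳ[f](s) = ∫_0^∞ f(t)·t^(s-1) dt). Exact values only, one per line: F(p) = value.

peel off the shared t-power: t**(3/2) on [0, 1/2); exp(-t) on [1/2, 1); t**(-5/2) on [1, ∞)
breakpoints 1/2, 1: one integral from each of the 3 segments
on [0, 1/2) integrate f = t**(7/2) against the kernel
the [1/2, 1) slice contributes ∫ t**2*exp(-t)·t^(s-1) dt
segment 1 to ∞ holds 1/sqrt(t); add its integral

F(-1/4) = -uppergamma(7/4, 1) + 2**(3/4)/52 + uppergamma(7/4, 1/2) + 4/3
F(-4/3) = -uppergamma(2/3, 1) + 3*2**(5/6)/52 + 6/11 + uppergamma(2/3, 1/2)
F(-8/3) = -uppergamma(-2/3, 1) + 6/19 + uppergamma(-2/3, 1/2) + 3*2**(1/6)/5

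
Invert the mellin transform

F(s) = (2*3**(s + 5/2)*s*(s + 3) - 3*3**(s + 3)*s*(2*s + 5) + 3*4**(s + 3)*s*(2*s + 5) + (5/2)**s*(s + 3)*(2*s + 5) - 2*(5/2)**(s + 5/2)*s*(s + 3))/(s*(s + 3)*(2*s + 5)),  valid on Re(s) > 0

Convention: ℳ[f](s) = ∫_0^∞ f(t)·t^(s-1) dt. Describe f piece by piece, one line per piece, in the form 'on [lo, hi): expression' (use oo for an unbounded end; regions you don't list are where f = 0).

the 3 pieces separated at 5/2, 3 each add one integral
for t in [0, 5/2): the term is ∫ 1·t^(s-1)
the [5/2, 3) slice contributes ∫ t**(5/2)·t^(s-1) dt
on [3, 4) integrate f = 3*t**3 against the kernel

on [0, 5/2): 1
on [5/2, 3): t**(5/2)
on [3, 4): 3*t**3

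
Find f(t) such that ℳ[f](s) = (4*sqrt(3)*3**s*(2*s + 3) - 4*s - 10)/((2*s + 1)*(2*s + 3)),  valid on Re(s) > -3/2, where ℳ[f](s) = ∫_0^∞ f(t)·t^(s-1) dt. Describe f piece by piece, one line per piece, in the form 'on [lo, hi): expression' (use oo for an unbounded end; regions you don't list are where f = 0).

on [0, 1): t**(3/2)
on [1, 3): 2*sqrt(t)

integrate the 2 segments split at 1, then add the results
between 0 and 1 the integrand is t**(3/2)·t^(s-1)
between 1 and 3 the integrand is 2*sqrt(t)·t^(s-1)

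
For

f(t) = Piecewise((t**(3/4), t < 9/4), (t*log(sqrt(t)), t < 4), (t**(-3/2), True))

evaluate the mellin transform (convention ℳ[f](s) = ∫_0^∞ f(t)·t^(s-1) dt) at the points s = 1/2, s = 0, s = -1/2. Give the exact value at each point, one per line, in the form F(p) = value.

F(1/2) = -9*log(3)/4 - 7/9 + 9*sqrt(6)/10 + 91*log(2)/12
F(0) = -9*log(3)/4 - 19/24 + sqrt(6) + 25*log(2)/4
F(-1/2) = -31/32 + log(128/27) + 2*sqrt(6)

invert the power substitution to get t**(3/2) on [0, 3/2); t**2*log(t) on [3/2, 2); t**(-3) on [2, ∞)
the shared t-power comes off first: sqrt(t) on [0, 3/2); t*log(t) on [3/2, 2); t**(-4) on [2, ∞)
slice at 9/4, 4, transform all 3 pieces, and sum them
piece [0, 9/4): integrate t**(3/4) against the kernel
on [9/4, 4) integrate f = t*log(sqrt(t)) against the kernel
segment [4, ∞) carries t**(-3/2); integrate it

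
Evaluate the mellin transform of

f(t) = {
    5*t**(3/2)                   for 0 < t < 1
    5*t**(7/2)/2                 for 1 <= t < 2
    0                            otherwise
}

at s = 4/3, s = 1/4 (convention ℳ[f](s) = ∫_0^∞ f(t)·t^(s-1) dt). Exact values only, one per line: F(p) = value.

slice at 1, transform all 2 pieces, and sum them
between 0 and 1 the integrand is 5*t**(3/2)·t^(s-1)
over [1, 2), the kernel integral of 5*t**(7/2)/2 enters the sum

F(4/3) = 615/493 + 240*2**(5/6)/29
F(1/4) = 46/21 + 16*2**(3/4)/3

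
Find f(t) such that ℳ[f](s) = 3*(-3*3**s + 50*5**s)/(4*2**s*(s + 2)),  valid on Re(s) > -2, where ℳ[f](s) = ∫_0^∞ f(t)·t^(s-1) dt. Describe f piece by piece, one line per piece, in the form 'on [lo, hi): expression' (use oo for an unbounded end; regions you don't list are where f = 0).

on [0, 3/2): 5*t**2
on [3/2, 5/2): 6*t**2

linearity at 3/2 turns ℳ[f](s) into 2 summed integrals
between 0 and 3/2 the integrand is 5*t**2·t^(s-1)
[3/2, 5/2) adds the kernel integral of 6*t**2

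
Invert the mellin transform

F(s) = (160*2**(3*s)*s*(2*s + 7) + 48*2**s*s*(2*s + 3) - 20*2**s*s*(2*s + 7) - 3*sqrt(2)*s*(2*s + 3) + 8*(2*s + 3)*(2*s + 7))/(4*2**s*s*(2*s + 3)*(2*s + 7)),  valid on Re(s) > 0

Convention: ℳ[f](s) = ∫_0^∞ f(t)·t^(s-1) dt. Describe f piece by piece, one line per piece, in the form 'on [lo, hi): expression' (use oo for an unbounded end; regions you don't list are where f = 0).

split f at 1/2, 1: ℳ[f](s) collects 3 kernel integrals
segment 0 to 1/2 holds 2; add its integral
∫ 6*t**(7/2)·t^(s-1) over [1/2, 1)
on [1, 4) integrate f = 5*t**(3/2)/2 against the kernel

on [0, 1/2): 2
on [1/2, 1): 6*t**(7/2)
on [1, 4): 5*t**(3/2)/2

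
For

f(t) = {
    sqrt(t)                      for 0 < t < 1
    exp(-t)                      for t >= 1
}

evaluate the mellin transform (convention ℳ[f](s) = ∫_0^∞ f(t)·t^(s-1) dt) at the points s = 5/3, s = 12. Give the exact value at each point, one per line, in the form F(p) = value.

F(5/3) = 6/13 + uppergamma(5/3, 1)
F(12) = 2/25 + 108505112*exp(-1)

slice at 1, transform all 2 pieces, and sum them
the [0, 1) slice contributes ∫ sqrt(t)·t^(s-1) dt
the [1, ∞) slice contributes ∫ exp(-t)·t^(s-1) dt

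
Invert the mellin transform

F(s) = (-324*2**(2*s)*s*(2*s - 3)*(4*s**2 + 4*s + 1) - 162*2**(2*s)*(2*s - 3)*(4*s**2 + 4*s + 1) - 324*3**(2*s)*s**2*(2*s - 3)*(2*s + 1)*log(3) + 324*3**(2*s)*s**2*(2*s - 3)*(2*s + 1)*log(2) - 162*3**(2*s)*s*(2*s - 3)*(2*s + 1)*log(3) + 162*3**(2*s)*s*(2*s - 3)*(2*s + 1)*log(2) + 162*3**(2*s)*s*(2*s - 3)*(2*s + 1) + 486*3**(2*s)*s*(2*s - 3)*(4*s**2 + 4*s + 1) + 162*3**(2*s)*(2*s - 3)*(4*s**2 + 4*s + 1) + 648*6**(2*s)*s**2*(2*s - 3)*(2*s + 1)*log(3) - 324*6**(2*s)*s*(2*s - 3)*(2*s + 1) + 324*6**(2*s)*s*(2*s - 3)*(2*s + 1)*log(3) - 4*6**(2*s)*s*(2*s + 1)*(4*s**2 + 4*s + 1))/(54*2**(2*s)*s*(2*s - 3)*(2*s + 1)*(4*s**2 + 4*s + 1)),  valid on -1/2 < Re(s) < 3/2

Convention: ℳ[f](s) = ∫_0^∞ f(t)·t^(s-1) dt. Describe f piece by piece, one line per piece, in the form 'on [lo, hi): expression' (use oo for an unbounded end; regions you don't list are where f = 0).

on [0, 1): sqrt(t)
on [1, 9/4): sqrt(t) + 3
on [9/4, 9): sqrt(t)*log(sqrt(t))
on [9, oo): t**(-3/2)

remove the power substitution first: t on [0, 1); t + 3 on [1, 3/2); t*log(t) on [3/2, 3); …
f breaks at 1, 9/4, 9 into 4 integrals to sum
segment 0 to 1 holds sqrt(t); add its integral
for t in [1, 9/4): the term is ∫ (sqrt(t) + 3)·t^(s-1)
∫ sqrt(t)*log(sqrt(t))·t^(s-1) over [9/4, 9)
[9, ∞) adds the kernel integral of t**(-3/2)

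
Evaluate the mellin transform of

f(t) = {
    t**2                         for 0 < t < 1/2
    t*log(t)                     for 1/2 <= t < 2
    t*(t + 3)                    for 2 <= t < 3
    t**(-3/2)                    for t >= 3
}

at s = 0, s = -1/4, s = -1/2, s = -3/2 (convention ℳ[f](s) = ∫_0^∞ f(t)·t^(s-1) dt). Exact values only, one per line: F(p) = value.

back out the shared t-power: 1 on [0, 1/2); log(t)/t on [1/2, 2); (t + 3)/t on [2, 3); …
reversing the shared t-power: t on [0, 1/2); log(t) on [1/2, 2); t + 3 on [2, 3); …
linearity at 1/2, 2, 3 turns ℳ[f](s) into 4 summed integrals
the [0, 1/2) slice contributes ∫ t**2·t^(s-1) dt
∫ over [1/2, 2) of t*log(t)·t^(s-1) joins the sum
for t in [2, 3): the term is ∫ t*(t + 3)·t^(s-1)
on [3, ∞): add ∫ t**(-3/2)·t^(s-1) dt

F(0) = 2*sqrt(3)/27 + 5*log(2)/2 + 33/8
F(-1/4) = 2**(1/4)*(-436*sqrt(2) + 2*2**(3/4)*3**(1/4) + 65 + log(2**(42 + 84*sqrt(2))) + 180*6**(3/4))/63
F(-1/2) = sqrt(2)*(-330 + sqrt(2) + 108*log(2) + 144*sqrt(6))/36
F(-3/2) = sqrt(2)*(-486*log(2) + sqrt(2) + 648)/162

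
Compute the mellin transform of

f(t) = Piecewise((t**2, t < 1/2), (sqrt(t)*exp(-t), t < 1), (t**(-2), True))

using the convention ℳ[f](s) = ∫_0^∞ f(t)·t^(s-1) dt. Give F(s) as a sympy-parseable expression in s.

(-2**(1 - s)/4 + s**2*uppergamma(s + 1/2, 1/2) - s**2*uppergamma(s + 1/2, 1) - s - 4*uppergamma(s + 1/2, 1/2) + 4*uppergamma(s + 1/2, 1) - 2 + s/(4*2**s))/(s**2 - 4)
  -2 < Re(s) < 2

remove the shared t-power first: t**(3/2) on [0, 1/2); exp(-t) on [1/2, 1); t**(-5/2) on [1, ∞)
cuts at 1/2, 1: linearity sums the 3 kernel integrals
on [0, 1/2) integrate f = t**2 against the kernel
segment [1/2, 1) carries sqrt(t)*exp(-t); integrate it
over [1, ∞), the kernel integral of t**(-2) enters the sum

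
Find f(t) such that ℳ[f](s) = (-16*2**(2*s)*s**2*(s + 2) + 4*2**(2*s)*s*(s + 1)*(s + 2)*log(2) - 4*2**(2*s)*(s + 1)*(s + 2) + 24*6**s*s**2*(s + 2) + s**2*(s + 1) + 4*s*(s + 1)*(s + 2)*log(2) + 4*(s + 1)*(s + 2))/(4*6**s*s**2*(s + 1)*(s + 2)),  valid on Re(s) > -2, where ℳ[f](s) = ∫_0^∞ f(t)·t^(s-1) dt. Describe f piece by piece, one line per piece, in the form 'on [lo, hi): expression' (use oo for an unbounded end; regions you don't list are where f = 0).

on [0, 1/6): 9*t**2
on [1/6, 2/3): log(3*t)
on [2/3, 1): 6*t

reversing the common scale on t: 9*t**2/4 on [0, 1/3); log(3*t/2) on [1/3, 4/3); 3*t on [4/3, 2)
strip the common scale on t: t**2 on [0, 1/2); log(t) on [1/2, 2); 2*t on [2, 3)
slice at 1/6, 2/3, transform all 3 pieces, and sum them
over [0, 1/6), the kernel integral of 9*t**2 enters the sum
between 1/6 and 2/3 the integrand is log(3*t)·t^(s-1)
segment [2/3, 1) carries 6*t; integrate it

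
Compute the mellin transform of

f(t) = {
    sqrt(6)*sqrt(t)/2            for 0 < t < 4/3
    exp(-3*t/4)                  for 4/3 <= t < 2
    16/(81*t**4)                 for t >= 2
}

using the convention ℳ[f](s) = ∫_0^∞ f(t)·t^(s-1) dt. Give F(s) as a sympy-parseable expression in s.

(2/3)**s*(2**s*(s - 4)*(2*s + 1)*uppergamma(s, 1) - 2**s*(s - 4)*(2*s + 1)*uppergamma(s, 3/2) + 2*2**(s + 1/2)*(s - 4) - 3**s*(2*s + 1)/81)/((s - 4)*(2*s + 1))
  -1/2 < Re(s) < 4

peel off the common scale on t: sqrt(t) on [0, 2); exp(-t/2) on [2, 3); t**(-4) on [3, ∞)
summing 3 kernel integrals split by 4/3, 2 yields ℳ[f](s)
between 0 and 4/3 the integrand is sqrt(6)*sqrt(t)/2·t^(s-1)
on [4/3, 2): add ∫ exp(-3*t/4)·t^(s-1) dt
segment [2, ∞) carries 16/(81*t**4); integrate it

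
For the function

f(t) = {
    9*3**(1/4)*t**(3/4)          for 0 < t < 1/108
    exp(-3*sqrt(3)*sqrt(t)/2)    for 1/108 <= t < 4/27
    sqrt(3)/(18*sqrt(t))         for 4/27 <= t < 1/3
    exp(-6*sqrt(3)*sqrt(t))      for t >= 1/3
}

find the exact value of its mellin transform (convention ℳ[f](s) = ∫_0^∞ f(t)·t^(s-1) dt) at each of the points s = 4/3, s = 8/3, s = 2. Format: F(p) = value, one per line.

the common scale on t comes off first: 3*sqrt(3)*t**(3/4) on [0, 1/36); exp(-3*sqrt(t)/2) on [1/36, 4/9); 1/(6*sqrt(t)) on [4/9, 1); …
back out the power substitution: 3*sqrt(3)*t**(3/2) on [0, 1/6); exp(-3*t/2) on [1/6, 2/3); 1/(6*t) on [2/3, 1); …
invert the common scale on t to get t**(3/2) on [0, 1/2); exp(-t/2) on [1/2, 2); 1/(2*t) on [2, 3); …
f breaks at 1/108, 4/27, 1/3 into 4 integrals to sum
for t in [0, 1/108): the term is ∫ 9*3**(1/4)*t**(3/4)·t^(s-1)
between 1/108 and 4/27 the integrand is exp(-3*sqrt(3)*sqrt(t)/2)·t^(s-1)
∫ sqrt(3)/(18*sqrt(t))·t^(s-1) over [4/27, 1/3)
piece [1/3, ∞): integrate exp(-6*sqrt(3)*sqrt(t)) against the kernel

F(4/3) = -8*2**(2/3)*uppergamma(8/3, 1)/81 - 2*2**(2/3)/135 + 2**(1/3)*uppergamma(8/3, 6)/324 + 2**(5/6)/5400 + 3**(2/3)/45 + 8*2**(2/3)*uppergamma(8/3, 1/4)/81
F(8/3) = -64*2**(1/3)*uppergamma(16/3, 1)/6561 - 16*2**(1/3)/28431 + 2**(1/6)/2869344 + 2**(2/3)*uppergamma(16/3, 6)/209952 + 3**(1/3)/351 + 64*2**(1/3)*uppergamma(16/3, 1/4)/6561
F(2) = -512*exp(-1)/729 + sqrt(2)/128304 + 61*exp(-6)/972 + 19/2187 + 493*exp(-1/4)/1458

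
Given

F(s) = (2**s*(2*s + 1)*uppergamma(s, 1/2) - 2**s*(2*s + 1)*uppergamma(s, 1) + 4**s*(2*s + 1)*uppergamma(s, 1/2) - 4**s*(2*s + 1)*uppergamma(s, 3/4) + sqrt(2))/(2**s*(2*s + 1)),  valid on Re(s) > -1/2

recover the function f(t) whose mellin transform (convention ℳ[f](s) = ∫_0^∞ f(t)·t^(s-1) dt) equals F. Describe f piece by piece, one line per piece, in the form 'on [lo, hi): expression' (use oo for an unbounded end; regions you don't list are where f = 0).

the 3 pieces separated at 1/2, 1 each add one integral
over [0, 1/2), the kernel integral of sqrt(t) enters the sum
for t in [1/2, 1): the term is ∫ exp(-t)·t^(s-1)
the [1, 3/2) slice contributes ∫ exp(-t/2)·t^(s-1) dt

on [0, 1/2): sqrt(t)
on [1/2, 1): exp(-t)
on [1, 3/2): exp(-t/2)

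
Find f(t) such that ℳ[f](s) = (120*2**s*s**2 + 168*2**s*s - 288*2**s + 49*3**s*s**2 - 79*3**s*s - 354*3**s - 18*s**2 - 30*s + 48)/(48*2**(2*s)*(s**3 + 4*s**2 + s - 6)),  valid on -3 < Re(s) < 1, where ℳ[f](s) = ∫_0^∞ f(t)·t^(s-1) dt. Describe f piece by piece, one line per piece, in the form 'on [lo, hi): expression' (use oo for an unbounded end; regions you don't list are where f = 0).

on [0, 1/4): 8*t**3
on [1/4, 1/2): 4*t**2*(4*t + 1)
on [1/2, 3/4): 4*t**3
on [3/4, oo): 1/(2*t)

the common scale on t comes off first: t**3 on [0, 1/2); t**2*(2*t + 1) on [1/2, 1); t**3/2 on [1, 3/2); …
strip the shared t-power: t on [0, 1/2); 2*t + 1 on [1/2, 1); t/2 on [1, 3/2); …
treat the 4 regions marked off by 1/4, 1/2, 3/4 separately and sum
piece [0, 1/4): integrate 8*t**3 against the kernel
the [1/4, 1/2) slice contributes ∫ 4*t**2*(4*t + 1)·t^(s-1) dt
for t in [1/2, 3/4): the term is ∫ 4*t**3·t^(s-1)
∫ 1/(2*t)·t^(s-1) over [3/4, ∞)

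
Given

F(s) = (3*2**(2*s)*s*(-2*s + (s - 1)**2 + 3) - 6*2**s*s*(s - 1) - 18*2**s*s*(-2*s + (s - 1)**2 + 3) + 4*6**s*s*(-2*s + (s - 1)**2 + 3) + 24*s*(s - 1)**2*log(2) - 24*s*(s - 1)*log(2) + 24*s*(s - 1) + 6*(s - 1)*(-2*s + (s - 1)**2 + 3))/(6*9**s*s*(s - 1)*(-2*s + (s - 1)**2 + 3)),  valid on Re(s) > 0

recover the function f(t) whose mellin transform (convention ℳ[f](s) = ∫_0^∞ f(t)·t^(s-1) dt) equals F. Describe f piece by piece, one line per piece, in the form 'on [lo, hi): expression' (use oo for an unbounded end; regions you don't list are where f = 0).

undo the common scale on t: 1 on [0, 1/3); 4*log(3*t/2)/(9*t**2) on [1/3, 2/3); 2/t on [2/3, 4/3); …
back out the common scale on t: 1 on [0, 1/2); log(t)/t**2 on [1/2, 1); 3/t on [1, 2); …
undo the shared t-power: t on [0, 1/2); log(t)/t on [1/2, 1); 3 on [1, 2); …
breakpoints 1/9, 2/9, 4/9: one integral from each of the 4 segments
[0, 1/9) adds the kernel integral of 1
between 1/9 and 2/9 the integrand is 4*log(9*t/2)/(81*t**2)·t^(s-1)
∫ over [2/9, 4/9) of 2/(3*t)·t^(s-1) joins the sum
over [4/9, 2/3), the kernel integral of 4/(9*t) enters the sum

on [0, 1/9): 1
on [1/9, 2/9): 4*log(9*t/2)/(81*t**2)
on [2/9, 4/9): 2/(3*t)
on [4/9, 2/3): 4/(9*t)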